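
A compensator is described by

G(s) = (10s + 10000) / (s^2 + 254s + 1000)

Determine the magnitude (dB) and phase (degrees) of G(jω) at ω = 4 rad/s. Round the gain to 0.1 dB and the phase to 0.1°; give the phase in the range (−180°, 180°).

Substitute s = j4:
Numerator: 10(j4) + 10000 = 10000 + j40
Denominator: (j4)^2 + 254(j4) + 1000 = 984 + j1016
|N| = √(10000² + 40²) ≈ 10000, ∠N ≈ 0.23°
|D| = √(984² + 1016²) ≈ 1414.4, ∠D ≈ 45.92°
|G| = 10000 / 1414.4 ≈ 7.0701
Gain = 20 log₁₀(7.0701) ≈ 16.99 dB
∠G = 0.23° − 45.92° = -45.69°

17.0 dB, -45.7°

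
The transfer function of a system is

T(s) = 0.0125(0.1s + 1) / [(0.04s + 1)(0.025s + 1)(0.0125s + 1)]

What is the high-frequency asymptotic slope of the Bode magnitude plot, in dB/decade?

Each pole contributes −20 dB/decade at high frequency; each zero contributes +20 dB/decade.
Net: 1 zero(s) − 3 pole(s) → -40 dB/decade.

-40 dB/decade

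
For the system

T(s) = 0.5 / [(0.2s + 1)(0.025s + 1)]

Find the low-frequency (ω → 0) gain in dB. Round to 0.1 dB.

T(0) = 0.5 · 1 / 1 = 0.5
20 log₁₀(0.5) ≈ -6.02 dB

-6.0 dB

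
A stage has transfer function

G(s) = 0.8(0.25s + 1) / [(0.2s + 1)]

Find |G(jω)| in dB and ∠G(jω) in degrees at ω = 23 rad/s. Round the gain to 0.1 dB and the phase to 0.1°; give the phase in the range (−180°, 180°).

At ω = 23 rad/s:
zero (1 + j23·0.25) = 1 + j5.75 → |·| ≈ 5.8363, ∠ ≈ 80.13°
pole (1 + j23·0.2) = 1 + j4.6 → |·| ≈ 4.7074, ∠ ≈ 77.74°
|G| = 0.8 · 5.8363 / (4.7074) ≈ 0.99185
Gain = 20 log₁₀(0.99185) ≈ -0.07 dB
∠G = (80.13°) − (77.74°) = 2.39°

-0.1 dB, 2.4°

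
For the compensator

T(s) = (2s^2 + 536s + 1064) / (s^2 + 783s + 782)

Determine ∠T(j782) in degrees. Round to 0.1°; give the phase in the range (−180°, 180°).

Substitute s = j782:
Numerator: 2(j782)^2 + 536(j782) + 1064 = -1221984 + j419152
Denominator: (j782)^2 + 783(j782) + 782 = -610742 + j612306
|N| = √(1221984² + 419152²) ≈ 1.2919e+06, ∠N ≈ 161.07°
|D| = √(610742² + 612306²) ≈ 8.6483e+05, ∠D ≈ 134.93°
∠T = 161.07° − 134.93° = 26.14°

26.1°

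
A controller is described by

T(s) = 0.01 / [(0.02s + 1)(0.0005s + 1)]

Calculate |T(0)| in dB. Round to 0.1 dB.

-40.0 dB

T(0) = 0.01 · 1 / 1 = 0.01
20 log₁₀(0.01) ≈ -40.00 dB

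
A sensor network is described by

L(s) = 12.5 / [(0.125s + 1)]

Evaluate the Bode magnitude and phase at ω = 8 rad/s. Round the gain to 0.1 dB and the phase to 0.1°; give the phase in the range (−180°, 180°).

18.9 dB, -45.0°

At ω = 8 rad/s:
pole (1 + j8·0.125) = 1 + j1 → |·| ≈ 1.4142, ∠ ≈ 45.00°
|L| = 12.5 · 1 / (1.4142) ≈ 8.8389
Gain = 20 log₁₀(8.8389) ≈ 18.93 dB
∠L = (0°) − (45.00°) = -45.00°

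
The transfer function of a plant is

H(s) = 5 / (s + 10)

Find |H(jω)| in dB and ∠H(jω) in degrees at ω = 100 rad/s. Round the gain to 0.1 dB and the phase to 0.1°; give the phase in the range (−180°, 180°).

-26.1 dB, -84.3°

At s = jω = j100:
pole (s+10): 10 + j100 → |·| = √(10²+100²) = √10100 ≈ 100.5, ∠ = arctan(100/10) ≈ 84.29°
|H| = 5 / 100.5 ≈ 0.049751
Gain = 20 log₁₀(0.049751) ≈ -26.06 dB
∠H = 0.00° − 84.29° = -84.29°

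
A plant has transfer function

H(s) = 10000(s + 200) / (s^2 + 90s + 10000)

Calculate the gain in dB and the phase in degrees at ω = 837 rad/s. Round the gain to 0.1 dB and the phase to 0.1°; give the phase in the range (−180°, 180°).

21.9 dB, -97.2°

At s = jω = j837:
zero (s+200): 200 + j837 → |·| = √(200²+837²) = √740569 ≈ 860.56, ∠ = arctan(837/200) ≈ 76.56°
quadratic: (j837)² + 90·j837 + 10000 = -690569 + j75330 → |·| ≈ 6.9467e+05, ∠ ≈ 173.77°
|H| = 10000 · 860.56 / 6.9467e+05 ≈ 12.388
Gain = 20 log₁₀(12.388) ≈ 21.86 dB
∠H = 76.56° − 173.77° = -97.21°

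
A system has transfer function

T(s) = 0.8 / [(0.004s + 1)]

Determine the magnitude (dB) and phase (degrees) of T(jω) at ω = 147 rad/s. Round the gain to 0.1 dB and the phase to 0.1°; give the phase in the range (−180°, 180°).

At ω = 147 rad/s:
pole (1 + j147·0.004) = 1 + j0.588 → |·| ≈ 1.1601, ∠ ≈ 30.46°
|T| = 0.8 · 1 / (1.1601) ≈ 0.6896
Gain = 20 log₁₀(0.6896) ≈ -3.23 dB
∠T = (0°) − (30.46°) = -30.46°

-3.2 dB, -30.5°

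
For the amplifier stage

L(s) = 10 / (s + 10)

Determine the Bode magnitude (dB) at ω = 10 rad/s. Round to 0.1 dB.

-3.0 dB

Substitute s = j10:
Numerator: 10 = 10 + j0
Denominator: (j10) + 10 = 10 + j10
|N| = √(10² + 0²) ≈ 10, ∠N ≈ 0.00°
|D| = √(10² + 10²) ≈ 14.142, ∠D ≈ 45.00°
|L| = 10 / 14.142 ≈ 0.70711
Gain = 20 log₁₀(0.70711) ≈ -3.01 dB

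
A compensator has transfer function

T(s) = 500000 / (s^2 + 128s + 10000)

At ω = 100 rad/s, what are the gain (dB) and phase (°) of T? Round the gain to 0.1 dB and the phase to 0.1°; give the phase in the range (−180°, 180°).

At s = jω = j100:
quadratic: (j100)² + 128·j100 + 10000 = 0 + j12800 → |·| ≈ 12800, ∠ ≈ 90.00°
|T| = 500000 / 12800 ≈ 39.062
Gain = 20 log₁₀(39.062) ≈ 31.84 dB
∠T = 0.00° − 90.00° = -90.00°

31.8 dB, -90.0°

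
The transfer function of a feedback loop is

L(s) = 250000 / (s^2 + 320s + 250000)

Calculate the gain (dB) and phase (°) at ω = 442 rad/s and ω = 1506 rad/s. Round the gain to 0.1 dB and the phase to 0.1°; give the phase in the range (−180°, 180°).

At s = jω = j442:
quadratic: (j442)² + 320·j442 + 250000 = 54636 + j141440 → |·| ≈ 1.5163e+05, ∠ ≈ 68.88°
|L| = 250000 / 1.5163e+05 ≈ 1.6488
Gain = 20 log₁₀(1.6488) ≈ 4.34 dB
∠L = 0.00° − 68.88° = -68.88°

At s = jω = j1506:
quadratic: (j1506)² + 320·j1506 + 250000 = -2018036 + j481920 → |·| ≈ 2.0748e+06, ∠ ≈ 166.57°
|L| = 250000 / 2.0748e+06 ≈ 0.12049
Gain = 20 log₁₀(0.12049) ≈ -18.38 dB
∠L = 0.00° − 166.57° = -166.57°

ω = 442: 4.3 dB, -68.9°; ω = 1506: -18.4 dB, -166.6°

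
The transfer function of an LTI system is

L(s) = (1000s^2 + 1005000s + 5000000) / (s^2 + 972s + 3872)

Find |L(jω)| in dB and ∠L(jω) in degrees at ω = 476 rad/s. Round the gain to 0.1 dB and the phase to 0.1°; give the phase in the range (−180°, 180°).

60.2 dB, -0.9°

Substitute s = j476:
Numerator: 1000(j476)^2 + 1005000(j476) + 5000000 = -221576000 + j478380000
Denominator: (j476)^2 + 972(j476) + 3872 = -222704 + j462672
|N| = √(221576000² + 478380000²) ≈ 5.272e+08, ∠N ≈ 114.85°
|D| = √(222704² + 462672²) ≈ 5.1348e+05, ∠D ≈ 115.70°
|L| = 5.272e+08 / 5.1348e+05 ≈ 1026.7
Gain = 20 log₁₀(1026.7) ≈ 60.23 dB
∠L = 114.85° − 115.70° = -0.85°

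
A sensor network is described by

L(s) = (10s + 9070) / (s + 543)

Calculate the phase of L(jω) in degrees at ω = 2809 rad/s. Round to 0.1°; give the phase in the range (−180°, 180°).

-7.0°

Substitute s = j2809:
Numerator: 10(j2809) + 9070 = 9070 + j28090
Denominator: (j2809) + 543 = 543 + j2809
|N| = √(9070² + 28090²) ≈ 29518, ∠N ≈ 72.11°
|D| = √(543² + 2809²) ≈ 2861, ∠D ≈ 79.06°
∠L = 72.11° − 79.06° = -6.95°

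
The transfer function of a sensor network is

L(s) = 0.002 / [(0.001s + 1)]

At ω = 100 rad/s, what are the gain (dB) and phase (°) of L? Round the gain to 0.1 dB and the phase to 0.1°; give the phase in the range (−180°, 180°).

-54.0 dB, -5.7°

At ω = 100 rad/s:
pole (1 + j100·0.001) = 1 + j0.1 → |·| ≈ 1.005, ∠ ≈ 5.71°
|L| = 0.002 · 1 / (1.005) ≈ 0.00199
Gain = 20 log₁₀(0.00199) ≈ -54.02 dB
∠L = (0°) − (5.71°) = -5.71°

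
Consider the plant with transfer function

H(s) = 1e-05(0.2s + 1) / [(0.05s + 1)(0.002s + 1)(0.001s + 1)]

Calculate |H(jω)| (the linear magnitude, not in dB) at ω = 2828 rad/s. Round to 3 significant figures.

At ω = 2828 rad/s:
zero (1 + j2828·0.2) = 1 + j565.6 → |·| ≈ 565.6, ∠ ≈ 89.90°
pole (1 + j2828·0.05) = 1 + j141.4 → |·| ≈ 141.4, ∠ ≈ 89.59°
pole (1 + j2828·0.002) = 1 + j5.656 → |·| ≈ 5.7437, ∠ ≈ 79.97°
pole (1 + j2828·0.001) = 1 + j2.828 → |·| ≈ 2.9996, ∠ ≈ 70.53°
|H| = 1e-05 · 565.6 / (141.4 · 5.7437 · 2.9996) ≈ 2.3217e-06

2.32e-06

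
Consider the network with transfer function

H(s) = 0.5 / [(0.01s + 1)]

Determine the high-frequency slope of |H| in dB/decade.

-20 dB/decade

Each pole contributes −20 dB/decade at high frequency; each zero contributes +20 dB/decade.
Net: 0 zero(s) − 1 pole(s) → -20 dB/decade.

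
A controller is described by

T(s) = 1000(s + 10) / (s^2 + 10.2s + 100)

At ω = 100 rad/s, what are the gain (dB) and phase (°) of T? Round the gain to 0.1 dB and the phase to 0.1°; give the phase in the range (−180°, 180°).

20.1 dB, -89.8°

At s = jω = j100:
zero (s+10): 10 + j100 → |·| = √(10²+100²) = √10100 ≈ 100.5, ∠ = arctan(100/10) ≈ 84.29°
quadratic: (j100)² + 10.2·j100 + 100 = -9900 + j1020 → |·| ≈ 9952.4, ∠ ≈ 174.12°
|T| = 1000 · 100.5 / 9952.4 ≈ 10.098
Gain = 20 log₁₀(10.098) ≈ 20.08 dB
∠T = 84.29° − 174.12° = -89.83°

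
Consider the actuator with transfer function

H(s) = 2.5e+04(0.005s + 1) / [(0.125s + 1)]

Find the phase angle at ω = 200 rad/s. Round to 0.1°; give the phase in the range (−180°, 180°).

-42.7°

At ω = 200 rad/s:
zero (1 + j200·0.005) = 1 + j1 → |·| ≈ 1.4142, ∠ ≈ 45.00°
pole (1 + j200·0.125) = 1 + j25 → |·| ≈ 25.02, ∠ ≈ 87.71°
∠H = (45.00°) − (87.71°) = -42.71°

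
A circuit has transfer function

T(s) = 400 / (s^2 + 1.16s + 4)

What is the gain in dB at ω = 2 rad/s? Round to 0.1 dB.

44.7 dB

At s = jω = j2:
quadratic: (j2)² + 1.16·j2 + 4 = 0 + j2.32 → |·| ≈ 2.32, ∠ ≈ 90.00°
|T| = 400 / 2.32 ≈ 172.41
Gain = 20 log₁₀(172.41) ≈ 44.73 dB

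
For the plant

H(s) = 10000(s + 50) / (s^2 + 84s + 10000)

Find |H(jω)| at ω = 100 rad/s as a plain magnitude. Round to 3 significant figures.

133

At s = jω = j100:
zero (s+50): 50 + j100 → |·| = √(50²+100²) = √12500 ≈ 111.8, ∠ = arctan(100/50) ≈ 63.43°
quadratic: (j100)² + 84·j100 + 10000 = 0 + j8400 → |·| ≈ 8400, ∠ ≈ 90.00°
|H| = 10000 · 111.8 / 8400 ≈ 133.1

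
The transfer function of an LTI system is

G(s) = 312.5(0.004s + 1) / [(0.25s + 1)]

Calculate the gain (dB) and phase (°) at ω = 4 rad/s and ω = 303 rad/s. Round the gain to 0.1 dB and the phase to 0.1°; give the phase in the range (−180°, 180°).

At ω = 4 rad/s:
zero (1 + j4·0.004) = 1 + j0.016 → |·| ≈ 1.0001, ∠ ≈ 0.92°
pole (1 + j4·0.25) = 1 + j1 → |·| ≈ 1.4142, ∠ ≈ 45.00°
|G| = 312.5 · 1.0001 / (1.4142) ≈ 221
Gain = 20 log₁₀(221) ≈ 46.89 dB
∠G = (0.92°) − (45.00°) = -44.08°

At ω = 303 rad/s:
zero (1 + j303·0.004) = 1 + j1.212 → |·| ≈ 1.5713, ∠ ≈ 50.47°
pole (1 + j303·0.25) = 1 + j75.75 → |·| ≈ 75.757, ∠ ≈ 89.24°
|G| = 312.5 · 1.5713 / (75.757) ≈ 6.4817
Gain = 20 log₁₀(6.4817) ≈ 16.23 dB
∠G = (50.47°) − (89.24°) = -38.77°

ω = 4: 46.9 dB, -44.1°; ω = 303: 16.2 dB, -38.8°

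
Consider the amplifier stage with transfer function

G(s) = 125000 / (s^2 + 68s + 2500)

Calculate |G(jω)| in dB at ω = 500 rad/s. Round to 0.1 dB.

At s = jω = j500:
quadratic: (j500)² + 68·j500 + 2500 = -247500 + j34000 → |·| ≈ 2.4982e+05, ∠ ≈ 172.18°
|G| = 125000 / 2.4982e+05 ≈ 0.50036
Gain = 20 log₁₀(0.50036) ≈ -6.01 dB

-6.0 dB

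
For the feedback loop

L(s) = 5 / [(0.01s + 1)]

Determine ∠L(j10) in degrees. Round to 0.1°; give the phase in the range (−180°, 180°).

-5.7°

At ω = 10 rad/s:
pole (1 + j10·0.01) = 1 + j0.1 → |·| ≈ 1.005, ∠ ≈ 5.71°
∠L = (0°) − (5.71°) = -5.71°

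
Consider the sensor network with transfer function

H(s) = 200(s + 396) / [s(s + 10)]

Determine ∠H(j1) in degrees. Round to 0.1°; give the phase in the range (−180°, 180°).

At s = jω = j1:
zero (s+396): 396 + j1 → |·| = √(396²+1²) = √156817 ≈ 396, ∠ = arctan(1/396) ≈ 0.14°
pole (s+10): 10 + j1 → |·| = √(10²+1²) = √101 ≈ 10.05, ∠ = arctan(1/10) ≈ 5.71°
pole at origin: |s| = 1, ∠ = 90.00° (in denominator)
∠H = 0.14° − 95.71° = -95.57°

-95.6°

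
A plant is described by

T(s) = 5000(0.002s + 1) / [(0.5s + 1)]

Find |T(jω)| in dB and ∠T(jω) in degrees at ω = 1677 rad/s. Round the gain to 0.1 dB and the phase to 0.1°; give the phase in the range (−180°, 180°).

26.4 dB, -16.5°

At ω = 1677 rad/s:
zero (1 + j1677·0.002) = 1 + j3.354 → |·| ≈ 3.4999, ∠ ≈ 73.40°
pole (1 + j1677·0.5) = 1 + j838.5 → |·| ≈ 838.5, ∠ ≈ 89.93°
|T| = 5000 · 3.4999 / (838.5) ≈ 20.87
Gain = 20 log₁₀(20.87) ≈ 26.39 dB
∠T = (73.40°) − (89.93°) = -16.53°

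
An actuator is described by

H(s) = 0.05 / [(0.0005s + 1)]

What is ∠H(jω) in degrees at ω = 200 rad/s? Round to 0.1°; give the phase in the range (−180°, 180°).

-5.7°

At ω = 200 rad/s:
pole (1 + j200·0.0005) = 1 + j0.1 → |·| ≈ 1.005, ∠ ≈ 5.71°
∠H = (0°) − (5.71°) = -5.71°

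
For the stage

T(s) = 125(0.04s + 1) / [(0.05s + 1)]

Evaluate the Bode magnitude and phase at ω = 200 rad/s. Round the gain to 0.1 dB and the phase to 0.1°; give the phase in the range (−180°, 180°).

At ω = 200 rad/s:
zero (1 + j200·0.04) = 1 + j8 → |·| ≈ 8.0623, ∠ ≈ 82.87°
pole (1 + j200·0.05) = 1 + j10 → |·| ≈ 10.05, ∠ ≈ 84.29°
|T| = 125 · 8.0623 / (10.05) ≈ 100.28
Gain = 20 log₁₀(100.28) ≈ 40.02 dB
∠T = (82.87°) − (84.29°) = -1.42°

40.0 dB, -1.4°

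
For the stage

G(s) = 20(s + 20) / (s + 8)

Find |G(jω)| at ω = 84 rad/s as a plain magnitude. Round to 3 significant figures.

At s = jω = j84:
zero (s+20): 20 + j84 → |·| = √(20²+84²) = √7456 ≈ 86.348, ∠ = arctan(84/20) ≈ 76.61°
pole (s+8): 8 + j84 → |·| = √(8²+84²) = √7120 ≈ 84.38, ∠ = arctan(84/8) ≈ 84.56°
|G| = 20 · 86.348 / 84.38 ≈ 20.466

20.5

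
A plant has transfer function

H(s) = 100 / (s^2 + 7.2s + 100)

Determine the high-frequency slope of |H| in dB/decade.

Each pole contributes −20 dB/decade at high frequency; each zero contributes +20 dB/decade.
Net: 0 zero(s) − 2 pole(s) → -40 dB/decade.

-40 dB/decade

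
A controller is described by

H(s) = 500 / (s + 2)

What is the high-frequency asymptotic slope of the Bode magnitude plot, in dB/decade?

Each pole contributes −20 dB/decade at high frequency; each zero contributes +20 dB/decade.
Net: 0 zero(s) − 1 pole(s) → -20 dB/decade.

-20 dB/decade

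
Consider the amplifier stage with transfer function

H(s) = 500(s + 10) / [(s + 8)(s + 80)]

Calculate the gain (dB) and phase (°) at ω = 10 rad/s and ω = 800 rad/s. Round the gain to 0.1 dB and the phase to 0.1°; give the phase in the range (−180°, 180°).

ω = 10: 16.7 dB, -13.5°; ω = 800: -4.1 dB, -84.4°

At s = jω = j10:
zero (s+10): 10 + j10 → |·| = √(10²+10²) = √200 ≈ 14.142, ∠ = arctan(10/10) ≈ 45.00°
pole (s+8): 8 + j10 → |·| = √(8²+10²) = √164 ≈ 12.806, ∠ = arctan(10/8) ≈ 51.34°
pole (s+80): 80 + j10 → |·| = √(80²+10²) = √6500 ≈ 80.623, ∠ = arctan(10/80) ≈ 7.13°
|H| = 500 · 14.142 / 1032.5 ≈ 6.8484
Gain = 20 log₁₀(6.8484) ≈ 16.71 dB
∠H = 45.00° − 58.47° = -13.47°

At s = jω = j800:
zero (s+10): 10 + j800 → |·| = √(10²+800²) = √640100 ≈ 800.06, ∠ = arctan(800/10) ≈ 89.28°
pole (s+8): 8 + j800 → |·| = √(8²+800²) = √640064 ≈ 800.04, ∠ = arctan(800/8) ≈ 89.43°
pole (s+80): 80 + j800 → |·| = √(80²+800²) = √646400 ≈ 803.99, ∠ = arctan(800/80) ≈ 84.29°
|H| = 500 · 800.06 / 6.4322e+05 ≈ 0.62192
Gain = 20 log₁₀(0.62192) ≈ -4.13 dB
∠H = 89.28° − 173.72° = -84.44°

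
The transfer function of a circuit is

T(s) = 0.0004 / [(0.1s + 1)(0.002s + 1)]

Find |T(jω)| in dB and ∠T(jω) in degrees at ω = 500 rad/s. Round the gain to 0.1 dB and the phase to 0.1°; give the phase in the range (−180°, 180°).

At ω = 500 rad/s:
pole (1 + j500·0.1) = 1 + j50 → |·| ≈ 50.01, ∠ ≈ 88.85°
pole (1 + j500·0.002) = 1 + j1 → |·| ≈ 1.4142, ∠ ≈ 45.00°
|T| = 0.0004 · 1 / (50.01 · 1.4142) ≈ 5.6558e-06
Gain = 20 log₁₀(5.6558e-06) ≈ -104.95 dB
∠T = (0°) − (88.85° + 45.00°) = -133.85°

-105.0 dB, -133.9°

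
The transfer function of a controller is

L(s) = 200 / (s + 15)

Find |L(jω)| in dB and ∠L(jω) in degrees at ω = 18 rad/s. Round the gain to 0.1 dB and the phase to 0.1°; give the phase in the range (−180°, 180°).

At s = jω = j18:
pole (s+15): 15 + j18 → |·| = √(15²+18²) = √549 ≈ 23.431, ∠ = arctan(18/15) ≈ 50.19°
|L| = 200 / 23.431 ≈ 8.5357
Gain = 20 log₁₀(8.5357) ≈ 18.62 dB
∠L = 0.00° − 50.19° = -50.19°

18.6 dB, -50.2°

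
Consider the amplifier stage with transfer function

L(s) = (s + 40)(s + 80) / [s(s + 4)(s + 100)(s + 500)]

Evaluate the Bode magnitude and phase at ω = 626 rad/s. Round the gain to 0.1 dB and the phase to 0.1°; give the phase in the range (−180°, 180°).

At s = jω = j626:
zero (s+40): 40 + j626 → |·| = √(40²+626²) = √393476 ≈ 627.28, ∠ = arctan(626/40) ≈ 86.34°
zero (s+80): 80 + j626 → |·| = √(80²+626²) = √398276 ≈ 631.09, ∠ = arctan(626/80) ≈ 82.72°
pole (s+4): 4 + j626 → |·| = √(4²+626²) = √391892 ≈ 626.01, ∠ = arctan(626/4) ≈ 89.63°
pole (s+100): 100 + j626 → |·| = √(100²+626²) = √401876 ≈ 633.94, ∠ = arctan(626/100) ≈ 80.92°
pole (s+500): 500 + j626 → |·| = √(500²+626²) = √641876 ≈ 801.17, ∠ = arctan(626/500) ≈ 51.38°
pole at origin: |s| = 626, ∠ = 90.00° (in denominator)
|L| = 1 · 3.9587e+05 / 1.9903e+11 ≈ 1.989e-06
Gain = 20 log₁₀(1.989e-06) ≈ -114.03 dB
∠L = 169.06° − 311.93° = -142.87°

-114.0 dB, -142.9°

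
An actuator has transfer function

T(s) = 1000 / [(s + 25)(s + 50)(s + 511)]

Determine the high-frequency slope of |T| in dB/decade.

Each pole contributes −20 dB/decade at high frequency; each zero contributes +20 dB/decade.
Net: 0 zero(s) − 3 pole(s) → -60 dB/decade.

-60 dB/decade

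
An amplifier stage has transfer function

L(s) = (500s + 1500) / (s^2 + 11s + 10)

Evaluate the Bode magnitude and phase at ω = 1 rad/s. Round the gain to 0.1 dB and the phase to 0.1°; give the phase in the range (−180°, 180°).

Substitute s = j1:
Numerator: 500(j1) + 1500 = 1500 + j500
Denominator: (j1)^2 + 11(j1) + 10 = 9 + j11
|N| = √(1500² + 500²) ≈ 1581.1, ∠N ≈ 18.43°
|D| = √(9² + 11²) ≈ 14.213, ∠D ≈ 50.71°
|L| = 1581.1 / 14.213 ≈ 111.24
Gain = 20 log₁₀(111.24) ≈ 40.93 dB
∠L = 18.43° − 50.71° = -32.28°

40.9 dB, -32.3°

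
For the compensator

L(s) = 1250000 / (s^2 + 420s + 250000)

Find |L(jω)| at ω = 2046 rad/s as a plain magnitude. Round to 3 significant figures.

0.310

At s = jω = j2046:
quadratic: (j2046)² + 420·j2046 + 250000 = -3936116 + j859320 → |·| ≈ 4.0288e+06, ∠ ≈ 167.68°
|L| = 1250000 / 4.0288e+06 ≈ 0.31027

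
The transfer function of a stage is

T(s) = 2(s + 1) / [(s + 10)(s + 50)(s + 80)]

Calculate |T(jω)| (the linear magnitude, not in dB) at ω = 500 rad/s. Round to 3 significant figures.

At s = jω = j500:
zero (s+1): 1 + j500 → |·| = √(1²+500²) = √250001 ≈ 500, ∠ = arctan(500/1) ≈ 89.89°
pole (s+10): 10 + j500 → |·| = √(10²+500²) = √250100 ≈ 500.1, ∠ = arctan(500/10) ≈ 88.85°
pole (s+50): 50 + j500 → |·| = √(50²+500²) = √252500 ≈ 502.49, ∠ = arctan(500/50) ≈ 84.29°
pole (s+80): 80 + j500 → |·| = √(80²+500²) = √256400 ≈ 506.36, ∠ = arctan(500/80) ≈ 80.91°
|T| = 2 · 500 / 1.2725e+08 ≈ 7.8585e-06

7.86e-06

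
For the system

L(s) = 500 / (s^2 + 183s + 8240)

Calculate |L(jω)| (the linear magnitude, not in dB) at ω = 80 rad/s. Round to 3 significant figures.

Substitute s = j80:
Numerator: 500 = 500 + j0
Denominator: (j80)^2 + 183(j80) + 8240 = 1840 + j14640
|N| = √(500² + 0²) ≈ 500, ∠N ≈ 0.00°
|D| = √(1840² + 14640²) ≈ 14755, ∠D ≈ 82.84°
|L| = 500 / 14755 ≈ 0.033887

0.0339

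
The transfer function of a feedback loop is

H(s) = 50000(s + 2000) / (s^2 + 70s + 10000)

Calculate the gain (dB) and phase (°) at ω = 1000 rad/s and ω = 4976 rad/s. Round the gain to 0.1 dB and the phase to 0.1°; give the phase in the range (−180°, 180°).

ω = 1000: 41.0 dB, -149.4°; ω = 4976: 20.7 dB, -111.1°

At s = jω = j1000:
zero (s+2000): 2000 + j1000 → |·| = √(2000²+1000²) = √5000000 ≈ 2236.1, ∠ = arctan(1000/2000) ≈ 26.57°
quadratic: (j1000)² + 70·j1000 + 10000 = -990000 + j70000 → |·| ≈ 9.9247e+05, ∠ ≈ 175.96°
|H| = 50000 · 2236.1 / 9.9247e+05 ≈ 112.65
Gain = 20 log₁₀(112.65) ≈ 41.03 dB
∠H = 26.57° − 175.96° = -149.39°

At s = jω = j4976:
zero (s+2000): 2000 + j4976 → |·| = √(2000²+4976²) = √28760576 ≈ 5362.9, ∠ = arctan(4976/2000) ≈ 68.10°
quadratic: (j4976)² + 70·j4976 + 10000 = -24750576 + j348320 → |·| ≈ 2.4753e+07, ∠ ≈ 179.19°
|H| = 50000 · 5362.9 / 2.4753e+07 ≈ 10.833
Gain = 20 log₁₀(10.833) ≈ 20.69 dB
∠H = 68.10° − 179.19° = -111.09°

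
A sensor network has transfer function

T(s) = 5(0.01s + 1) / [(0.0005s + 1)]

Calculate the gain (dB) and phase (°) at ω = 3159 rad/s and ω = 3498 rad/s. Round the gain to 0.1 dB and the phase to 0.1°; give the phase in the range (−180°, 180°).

ω = 3159: 38.5 dB, 30.5°; ω = 3498: 38.8 dB, 28.1°

At ω = 3159 rad/s:
zero (1 + j3159·0.01) = 1 + j31.59 → |·| ≈ 31.606, ∠ ≈ 88.19°
pole (1 + j3159·0.0005) = 1 + j1.5795 → |·| ≈ 1.8694, ∠ ≈ 57.66°
|T| = 5 · 31.606 / (1.8694) ≈ 84.535
Gain = 20 log₁₀(84.535) ≈ 38.54 dB
∠T = (88.19°) − (57.66°) = 30.53°

At ω = 3498 rad/s:
zero (1 + j3498·0.01) = 1 + j34.98 → |·| ≈ 34.994, ∠ ≈ 88.36°
pole (1 + j3498·0.0005) = 1 + j1.749 → |·| ≈ 2.0147, ∠ ≈ 60.24°
|T| = 5 · 34.994 / (2.0147) ≈ 86.847
Gain = 20 log₁₀(86.847) ≈ 38.78 dB
∠T = (88.36°) − (60.24°) = 28.12°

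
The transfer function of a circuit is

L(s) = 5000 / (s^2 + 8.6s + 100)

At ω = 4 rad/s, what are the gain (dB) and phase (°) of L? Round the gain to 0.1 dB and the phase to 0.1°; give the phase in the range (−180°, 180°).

34.8 dB, -22.3°

At s = jω = j4:
quadratic: (j4)² + 8.6·j4 + 100 = 84 + j34.4 → |·| ≈ 90.771, ∠ ≈ 22.27°
|L| = 5000 / 90.771 ≈ 55.084
Gain = 20 log₁₀(55.084) ≈ 34.82 dB
∠L = 0.00° − 22.27° = -22.27°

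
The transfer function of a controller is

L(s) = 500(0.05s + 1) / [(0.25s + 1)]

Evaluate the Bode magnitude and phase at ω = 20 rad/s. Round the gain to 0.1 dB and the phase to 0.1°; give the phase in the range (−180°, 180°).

At ω = 20 rad/s:
zero (1 + j20·0.05) = 1 + j1 → |·| ≈ 1.4142, ∠ ≈ 45.00°
pole (1 + j20·0.25) = 1 + j5 → |·| ≈ 5.099, ∠ ≈ 78.69°
|L| = 500 · 1.4142 / (5.099) ≈ 138.67
Gain = 20 log₁₀(138.67) ≈ 42.84 dB
∠L = (45.00°) − (78.69°) = -33.69°

42.8 dB, -33.7°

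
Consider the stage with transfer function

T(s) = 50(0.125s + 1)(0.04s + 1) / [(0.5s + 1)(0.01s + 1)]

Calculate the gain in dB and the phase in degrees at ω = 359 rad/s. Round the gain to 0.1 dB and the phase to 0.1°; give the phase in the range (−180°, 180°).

33.7 dB, 10.6°

At ω = 359 rad/s:
zero (1 + j359·0.125) = 1 + j44.875 → |·| ≈ 44.886, ∠ ≈ 88.72°
zero (1 + j359·0.04) = 1 + j14.36 → |·| ≈ 14.395, ∠ ≈ 86.02°
pole (1 + j359·0.5) = 1 + j179.5 → |·| ≈ 179.5, ∠ ≈ 89.68°
pole (1 + j359·0.01) = 1 + j3.59 → |·| ≈ 3.7267, ∠ ≈ 74.43°
|T| = 50 · 44.886 · 14.395 / (179.5 · 3.7267) ≈ 48.295
Gain = 20 log₁₀(48.295) ≈ 33.68 dB
∠T = (88.72° + 86.02°) − (89.68° + 74.43°) = 10.63°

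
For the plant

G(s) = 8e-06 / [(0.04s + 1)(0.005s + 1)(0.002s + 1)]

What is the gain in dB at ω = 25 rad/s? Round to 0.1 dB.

At ω = 25 rad/s:
pole (1 + j25·0.04) = 1 + j1 → |·| ≈ 1.4142, ∠ ≈ 45.00°
pole (1 + j25·0.005) = 1 + j0.125 → |·| ≈ 1.0078, ∠ ≈ 7.13°
pole (1 + j25·0.002) = 1 + j0.05 → |·| ≈ 1.0012, ∠ ≈ 2.86°
|G| = 8e-06 · 1 / (1.4142 · 1.0078 · 1.0012) ≈ 5.6064e-06
Gain = 20 log₁₀(5.6064e-06) ≈ -105.03 dB

-105.0 dB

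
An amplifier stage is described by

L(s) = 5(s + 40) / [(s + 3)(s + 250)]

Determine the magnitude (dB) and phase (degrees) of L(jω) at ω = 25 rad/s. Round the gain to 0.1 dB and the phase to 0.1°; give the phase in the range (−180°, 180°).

At s = jω = j25:
zero (s+40): 40 + j25 → |·| = √(40²+25²) = √2225 ≈ 47.17, ∠ = arctan(25/40) ≈ 32.01°
pole (s+3): 3 + j25 → |·| = √(3²+25²) = √634 ≈ 25.179, ∠ = arctan(25/3) ≈ 83.16°
pole (s+250): 250 + j25 → |·| = √(250²+25²) = √63125 ≈ 251.25, ∠ = arctan(25/250) ≈ 5.71°
|L| = 5 · 47.17 / 6326.2 ≈ 0.037281
Gain = 20 log₁₀(0.037281) ≈ -28.57 dB
∠L = 32.01° − 88.87° = -56.86°

-28.6 dB, -56.9°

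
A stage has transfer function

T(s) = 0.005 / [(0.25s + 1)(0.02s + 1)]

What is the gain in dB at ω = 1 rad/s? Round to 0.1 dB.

-46.3 dB

At ω = 1 rad/s:
pole (1 + j1·0.25) = 1 + j0.25 → |·| ≈ 1.0308, ∠ ≈ 14.04°
pole (1 + j1·0.02) = 1 + j0.02 → |·| ≈ 1.0002, ∠ ≈ 1.15°
|T| = 0.005 · 1 / (1.0308 · 1.0002) ≈ 0.0048496
Gain = 20 log₁₀(0.0048496) ≈ -46.29 dB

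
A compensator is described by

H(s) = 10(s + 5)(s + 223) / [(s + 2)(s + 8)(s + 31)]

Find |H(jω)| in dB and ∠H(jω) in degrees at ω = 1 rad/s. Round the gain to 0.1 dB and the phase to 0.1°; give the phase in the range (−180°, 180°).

26.2 dB, -24.0°

At s = jω = j1:
zero (s+5): 5 + j1 → |·| = √(5²+1²) = √26 ≈ 5.099, ∠ = arctan(1/5) ≈ 11.31°
zero (s+223): 223 + j1 → |·| = √(223²+1²) = √49730 ≈ 223, ∠ = arctan(1/223) ≈ 0.26°
pole (s+2): 2 + j1 → |·| = √(2²+1²) = √5 ≈ 2.2361, ∠ = arctan(1/2) ≈ 26.57°
pole (s+8): 8 + j1 → |·| = √(8²+1²) = √65 ≈ 8.0623, ∠ = arctan(1/8) ≈ 7.13°
pole (s+31): 31 + j1 → |·| = √(31²+1²) = √962 ≈ 31.016, ∠ = arctan(1/31) ≈ 1.85°
|H| = 10 · 1137.1 / 559.16 ≈ 20.336
Gain = 20 log₁₀(20.336) ≈ 26.17 dB
∠H = 11.57° − 35.55° = -23.98°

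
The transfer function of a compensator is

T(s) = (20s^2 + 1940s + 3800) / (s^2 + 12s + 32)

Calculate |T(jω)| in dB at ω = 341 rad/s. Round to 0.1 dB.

26.3 dB

Substitute s = j341:
Numerator: 20(j341)^2 + 1940(j341) + 3800 = -2321820 + j661540
Denominator: (j341)^2 + 12(j341) + 32 = -116249 + j4092
|N| = √(2321820² + 661540²) ≈ 2.4142e+06, ∠N ≈ 164.10°
|D| = √(116249² + 4092²) ≈ 1.1632e+05, ∠D ≈ 177.98°
|T| = 2.4142e+06 / 1.1632e+05 ≈ 20.755
Gain = 20 log₁₀(20.755) ≈ 26.34 dB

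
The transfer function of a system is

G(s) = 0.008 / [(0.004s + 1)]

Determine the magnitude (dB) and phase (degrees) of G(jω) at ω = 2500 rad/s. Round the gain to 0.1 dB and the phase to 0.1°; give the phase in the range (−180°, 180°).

-62.0 dB, -84.3°

At ω = 2500 rad/s:
pole (1 + j2500·0.004) = 1 + j10 → |·| ≈ 10.05, ∠ ≈ 84.29°
|G| = 0.008 · 1 / (10.05) ≈ 0.00079602
Gain = 20 log₁₀(0.00079602) ≈ -61.98 dB
∠G = (0°) − (84.29°) = -84.29°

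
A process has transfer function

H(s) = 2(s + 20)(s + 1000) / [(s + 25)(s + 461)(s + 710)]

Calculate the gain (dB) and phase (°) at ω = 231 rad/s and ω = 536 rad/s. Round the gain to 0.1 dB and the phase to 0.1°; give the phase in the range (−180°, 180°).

At s = jω = j231:
zero (s+20): 20 + j231 → |·| = √(20²+231²) = √53761 ≈ 231.86, ∠ = arctan(231/20) ≈ 85.05°
zero (s+1000): 1000 + j231 → |·| = √(1000²+231²) = √1053361 ≈ 1026.3, ∠ = arctan(231/1000) ≈ 13.01°
pole (s+25): 25 + j231 → |·| = √(25²+231²) = √53986 ≈ 232.35, ∠ = arctan(231/25) ≈ 83.82°
pole (s+461): 461 + j231 → |·| = √(461²+231²) = √265882 ≈ 515.64, ∠ = arctan(231/461) ≈ 26.61°
pole (s+710): 710 + j231 → |·| = √(710²+231²) = √557461 ≈ 746.63, ∠ = arctan(231/710) ≈ 18.02°
|H| = 2 · 2.3796e+05 / 8.9453e+07 ≈ 0.0053203
Gain = 20 log₁₀(0.0053203) ≈ -45.48 dB
∠H = 98.06° − 128.45° = -30.39°

At s = jω = j536:
zero (s+20): 20 + j536 → |·| = √(20²+536²) = √287696 ≈ 536.37, ∠ = arctan(536/20) ≈ 87.86°
zero (s+1000): 1000 + j536 → |·| = √(1000²+536²) = √1287296 ≈ 1134.6, ∠ = arctan(536/1000) ≈ 28.19°
pole (s+25): 25 + j536 → |·| = √(25²+536²) = √287921 ≈ 536.58, ∠ = arctan(536/25) ≈ 87.33°
pole (s+461): 461 + j536 → |·| = √(461²+536²) = √499817 ≈ 706.98, ∠ = arctan(536/461) ≈ 49.30°
pole (s+710): 710 + j536 → |·| = √(710²+536²) = √791396 ≈ 889.6, ∠ = arctan(536/710) ≈ 37.05°
|H| = 2 · 6.0857e+05 / 3.3747e+08 ≈ 0.0036067
Gain = 20 log₁₀(0.0036067) ≈ -48.86 dB
∠H = 116.05° − 173.68° = -57.63°

ω = 231: -45.5 dB, -30.4°; ω = 536: -48.9 dB, -57.6°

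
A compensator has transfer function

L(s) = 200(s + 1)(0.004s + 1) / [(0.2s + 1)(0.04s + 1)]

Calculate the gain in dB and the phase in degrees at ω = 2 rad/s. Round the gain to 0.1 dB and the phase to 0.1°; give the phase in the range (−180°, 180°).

At ω = 2 rad/s:
zero (1 + j2·1) = 1 + j2 → |·| ≈ 2.2361, ∠ ≈ 63.43°
zero (1 + j2·0.004) = 1 + j0.008 → |·| ≈ 1, ∠ ≈ 0.46°
pole (1 + j2·0.2) = 1 + j0.4 → |·| ≈ 1.077, ∠ ≈ 21.80°
pole (1 + j2·0.04) = 1 + j0.08 → |·| ≈ 1.0032, ∠ ≈ 4.57°
|L| = 200 · 2.2361 · 1 / (1.077 · 1.0032) ≈ 413.92
Gain = 20 log₁₀(413.92) ≈ 52.34 dB
∠L = (63.43° + 0.46°) − (21.80° + 4.57°) = 37.52°

52.3 dB, 37.5°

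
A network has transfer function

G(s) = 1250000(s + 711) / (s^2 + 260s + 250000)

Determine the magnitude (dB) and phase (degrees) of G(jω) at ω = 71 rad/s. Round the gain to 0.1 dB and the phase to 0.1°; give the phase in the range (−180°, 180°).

At s = jω = j71:
zero (s+711): 711 + j71 → |·| = √(711²+71²) = √510562 ≈ 714.54, ∠ = arctan(71/711) ≈ 5.70°
quadratic: (j71)² + 260·j71 + 250000 = 244959 + j18460 → |·| ≈ 2.4565e+05, ∠ ≈ 4.31°
|G| = 1250000 · 714.54 / 2.4565e+05 ≈ 3636
Gain = 20 log₁₀(3636) ≈ 71.21 dB
∠G = 5.70° − 4.31° = 1.39°

71.2 dB, 1.4°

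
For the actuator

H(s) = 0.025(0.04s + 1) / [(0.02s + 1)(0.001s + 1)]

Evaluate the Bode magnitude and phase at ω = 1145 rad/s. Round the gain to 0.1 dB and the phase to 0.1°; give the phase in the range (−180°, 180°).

-29.7 dB, -47.6°

At ω = 1145 rad/s:
zero (1 + j1145·0.04) = 1 + j45.8 → |·| ≈ 45.811, ∠ ≈ 88.75°
pole (1 + j1145·0.02) = 1 + j22.9 → |·| ≈ 22.922, ∠ ≈ 87.50°
pole (1 + j1145·0.001) = 1 + j1.145 → |·| ≈ 1.5202, ∠ ≈ 48.87°
|H| = 0.025 · 45.811 / (22.922 · 1.5202) ≈ 0.032867
Gain = 20 log₁₀(0.032867) ≈ -29.66 dB
∠H = (88.75°) − (87.50° + 48.87°) = -47.62°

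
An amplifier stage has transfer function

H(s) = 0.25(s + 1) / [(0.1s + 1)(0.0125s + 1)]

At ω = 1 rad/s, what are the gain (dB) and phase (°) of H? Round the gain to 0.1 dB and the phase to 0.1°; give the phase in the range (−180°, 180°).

At ω = 1 rad/s:
zero (1 + j1·1) = 1 + j1 → |·| ≈ 1.4142, ∠ ≈ 45.00°
pole (1 + j1·0.1) = 1 + j0.1 → |·| ≈ 1.005, ∠ ≈ 5.71°
pole (1 + j1·0.0125) = 1 + j0.0125 → |·| ≈ 1.0001, ∠ ≈ 0.72°
|H| = 0.25 · 1.4142 / (1.005 · 1.0001) ≈ 0.35176
Gain = 20 log₁₀(0.35176) ≈ -9.08 dB
∠H = (45.00°) − (5.71° + 0.72°) = 38.57°

-9.1 dB, 38.6°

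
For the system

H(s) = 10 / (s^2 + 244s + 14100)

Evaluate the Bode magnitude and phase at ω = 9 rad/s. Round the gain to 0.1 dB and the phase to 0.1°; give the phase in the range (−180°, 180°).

-63.0 dB, -8.9°

Substitute s = j9:
Numerator: 10 = 10 + j0
Denominator: (j9)^2 + 244(j9) + 14100 = 14019 + j2196
|N| = √(10² + 0²) ≈ 10, ∠N ≈ 0.00°
|D| = √(14019² + 2196²) ≈ 14190, ∠D ≈ 8.90°
|H| = 10 / 14190 ≈ 0.00070472
Gain = 20 log₁₀(0.00070472) ≈ -63.04 dB
∠H = 0.00° − 8.90° = -8.90°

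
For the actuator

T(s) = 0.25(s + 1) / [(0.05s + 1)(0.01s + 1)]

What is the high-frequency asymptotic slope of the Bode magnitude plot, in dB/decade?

-20 dB/decade

Each pole contributes −20 dB/decade at high frequency; each zero contributes +20 dB/decade.
Net: 1 zero(s) − 2 pole(s) → -20 dB/decade.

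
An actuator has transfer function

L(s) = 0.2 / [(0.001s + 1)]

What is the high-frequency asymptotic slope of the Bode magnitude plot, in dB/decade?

-20 dB/decade

Each pole contributes −20 dB/decade at high frequency; each zero contributes +20 dB/decade.
Net: 0 zero(s) − 1 pole(s) → -20 dB/decade.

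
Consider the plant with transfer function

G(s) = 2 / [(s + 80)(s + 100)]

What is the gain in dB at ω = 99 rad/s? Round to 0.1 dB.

At s = jω = j99:
pole (s+80): 80 + j99 → |·| = √(80²+99²) = √16201 ≈ 127.28, ∠ = arctan(99/80) ≈ 51.06°
pole (s+100): 100 + j99 → |·| = √(100²+99²) = √19801 ≈ 140.72, ∠ = arctan(99/100) ≈ 44.71°
|G| = 2 / 17911 ≈ 0.00011166
Gain = 20 log₁₀(0.00011166) ≈ -79.04 dB

-79.0 dB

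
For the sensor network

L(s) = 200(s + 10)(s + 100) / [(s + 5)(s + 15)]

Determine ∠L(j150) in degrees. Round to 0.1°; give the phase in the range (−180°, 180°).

At s = jω = j150:
zero (s+10): 10 + j150 → |·| = √(10²+150²) = √22600 ≈ 150.33, ∠ = arctan(150/10) ≈ 86.19°
zero (s+100): 100 + j150 → |·| = √(100²+150²) = √32500 ≈ 180.28, ∠ = arctan(150/100) ≈ 56.31°
pole (s+5): 5 + j150 → |·| = √(5²+150²) = √22525 ≈ 150.08, ∠ = arctan(150/5) ≈ 88.09°
pole (s+15): 15 + j150 → |·| = √(15²+150²) = √22725 ≈ 150.75, ∠ = arctan(150/15) ≈ 84.29°
∠L = 142.50° − 172.38° = -29.88°

-29.9°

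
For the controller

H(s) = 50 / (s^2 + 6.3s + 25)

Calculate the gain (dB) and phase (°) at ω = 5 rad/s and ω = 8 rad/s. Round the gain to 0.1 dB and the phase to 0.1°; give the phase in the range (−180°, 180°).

ω = 5: 4.0 dB, -90.0°; ω = 8: -2.1 dB, -127.7°

At s = jω = j5:
quadratic: (j5)² + 6.3·j5 + 25 = 0 + j31.5 → |·| ≈ 31.5, ∠ ≈ 90.00°
|H| = 50 / 31.5 ≈ 1.5873
Gain = 20 log₁₀(1.5873) ≈ 4.01 dB
∠H = 0.00° − 90.00° = -90.00°

At s = jω = j8:
quadratic: (j8)² + 6.3·j8 + 25 = -39 + j50.4 → |·| ≈ 63.727, ∠ ≈ 127.73°
|H| = 50 / 63.727 ≈ 0.7846
Gain = 20 log₁₀(0.7846) ≈ -2.11 dB
∠H = 0.00° − 127.73° = -127.73°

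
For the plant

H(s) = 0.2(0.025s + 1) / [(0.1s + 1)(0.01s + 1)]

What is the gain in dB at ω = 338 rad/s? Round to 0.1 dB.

At ω = 338 rad/s:
zero (1 + j338·0.025) = 1 + j8.45 → |·| ≈ 8.509, ∠ ≈ 83.25°
pole (1 + j338·0.1) = 1 + j33.8 → |·| ≈ 33.815, ∠ ≈ 88.31°
pole (1 + j338·0.01) = 1 + j3.38 → |·| ≈ 3.5248, ∠ ≈ 73.52°
|H| = 0.2 · 8.509 / (33.815 · 3.5248) ≈ 0.014278
Gain = 20 log₁₀(0.014278) ≈ -36.91 dB

-36.9 dB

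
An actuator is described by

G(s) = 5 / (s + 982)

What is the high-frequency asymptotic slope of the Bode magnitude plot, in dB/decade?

Each pole contributes −20 dB/decade at high frequency; each zero contributes +20 dB/decade.
Net: 0 zero(s) − 1 pole(s) → -20 dB/decade.

-20 dB/decade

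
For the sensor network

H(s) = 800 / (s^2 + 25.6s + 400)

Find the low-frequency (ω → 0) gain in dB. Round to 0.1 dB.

6.0 dB

H(0) = 800 / 400 = 2
20 log₁₀(2) ≈ 6.02 dB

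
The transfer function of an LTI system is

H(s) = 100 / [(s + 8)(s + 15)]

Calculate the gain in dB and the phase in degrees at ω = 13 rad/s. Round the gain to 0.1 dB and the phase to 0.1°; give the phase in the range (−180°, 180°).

At s = jω = j13:
pole (s+8): 8 + j13 → |·| = √(8²+13²) = √233 ≈ 15.264, ∠ = arctan(13/8) ≈ 58.39°
pole (s+15): 15 + j13 → |·| = √(15²+13²) = √394 ≈ 19.849, ∠ = arctan(13/15) ≈ 40.91°
|H| = 100 / 302.98 ≈ 0.33005
Gain = 20 log₁₀(0.33005) ≈ -9.63 dB
∠H = 0.00° − 99.30° = -99.30°

-9.6 dB, -99.3°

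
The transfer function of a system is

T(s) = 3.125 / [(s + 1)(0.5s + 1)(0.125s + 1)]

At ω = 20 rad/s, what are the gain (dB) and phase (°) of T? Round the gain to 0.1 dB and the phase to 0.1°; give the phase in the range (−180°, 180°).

At ω = 20 rad/s:
pole (1 + j20·1) = 1 + j20 → |·| ≈ 20.025, ∠ ≈ 87.14°
pole (1 + j20·0.5) = 1 + j10 → |·| ≈ 10.05, ∠ ≈ 84.29°
pole (1 + j20·0.125) = 1 + j2.5 → |·| ≈ 2.6926, ∠ ≈ 68.20°
|T| = 3.125 · 1 / (20.025 · 10.05 · 2.6926) ≈ 0.0057669
Gain = 20 log₁₀(0.0057669) ≈ -44.78 dB
∠T = (0°) − (87.14° + 84.29° + 68.20°) = -239.63° ≡ 120.37° (principal value)

-44.8 dB, 120.4°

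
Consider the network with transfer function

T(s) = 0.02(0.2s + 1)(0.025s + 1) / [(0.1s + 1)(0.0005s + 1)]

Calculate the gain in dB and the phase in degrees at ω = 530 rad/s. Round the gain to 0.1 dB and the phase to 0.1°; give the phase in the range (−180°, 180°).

-5.8 dB, 71.4°

At ω = 530 rad/s:
zero (1 + j530·0.2) = 1 + j106 → |·| ≈ 106, ∠ ≈ 89.46°
zero (1 + j530·0.025) = 1 + j13.25 → |·| ≈ 13.288, ∠ ≈ 85.68°
pole (1 + j530·0.1) = 1 + j53 → |·| ≈ 53.009, ∠ ≈ 88.92°
pole (1 + j530·0.0005) = 1 + j0.265 → |·| ≈ 1.0345, ∠ ≈ 14.84°
|T| = 0.02 · 106 · 13.288 / (53.009 · 1.0345) ≈ 0.51371
Gain = 20 log₁₀(0.51371) ≈ -5.79 dB
∠T = (89.46° + 85.68°) − (88.92° + 14.84°) = 71.38°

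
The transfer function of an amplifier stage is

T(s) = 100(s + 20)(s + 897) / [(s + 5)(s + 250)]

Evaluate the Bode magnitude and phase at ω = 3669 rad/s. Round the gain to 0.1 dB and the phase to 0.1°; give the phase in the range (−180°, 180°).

At s = jω = j3669:
zero (s+20): 20 + j3669 → |·| = √(20²+3669²) = √13461961 ≈ 3669.1, ∠ = arctan(3669/20) ≈ 89.69°
zero (s+897): 897 + j3669 → |·| = √(897²+3669²) = √14266170 ≈ 3777.1, ∠ = arctan(3669/897) ≈ 76.26°
pole (s+5): 5 + j3669 → |·| = √(5²+3669²) = √13461586 ≈ 3669, ∠ = arctan(3669/5) ≈ 89.92°
pole (s+250): 250 + j3669 → |·| = √(250²+3669²) = √13524061 ≈ 3677.5, ∠ = arctan(3669/250) ≈ 86.10°
|T| = 100 · 1.3859e+07 / 1.3493e+07 ≈ 102.71
Gain = 20 log₁₀(102.71) ≈ 40.23 dB
∠T = 165.95° − 176.02° = -10.07°

40.2 dB, -10.1°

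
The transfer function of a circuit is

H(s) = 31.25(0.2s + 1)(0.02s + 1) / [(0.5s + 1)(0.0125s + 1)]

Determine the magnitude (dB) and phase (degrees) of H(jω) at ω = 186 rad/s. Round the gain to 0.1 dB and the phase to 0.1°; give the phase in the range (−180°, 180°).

At ω = 186 rad/s:
zero (1 + j186·0.2) = 1 + j37.2 → |·| ≈ 37.213, ∠ ≈ 88.46°
zero (1 + j186·0.02) = 1 + j3.72 → |·| ≈ 3.8521, ∠ ≈ 74.95°
pole (1 + j186·0.5) = 1 + j93 → |·| ≈ 93.005, ∠ ≈ 89.38°
pole (1 + j186·0.0125) = 1 + j2.325 → |·| ≈ 2.5309, ∠ ≈ 66.73°
|H| = 31.25 · 37.213 · 3.8521 / (93.005 · 2.5309) ≈ 19.031
Gain = 20 log₁₀(19.031) ≈ 25.59 dB
∠H = (88.46° + 74.95°) − (89.38° + 66.73°) = 7.30°

25.6 dB, 7.3°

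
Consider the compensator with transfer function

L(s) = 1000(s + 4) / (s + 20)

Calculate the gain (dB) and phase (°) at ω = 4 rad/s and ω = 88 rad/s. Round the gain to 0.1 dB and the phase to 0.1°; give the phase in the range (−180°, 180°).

At s = jω = j4:
zero (s+4): 4 + j4 → |·| = √(4²+4²) = √32 ≈ 5.6569, ∠ = arctan(4/4) ≈ 45.00°
pole (s+20): 20 + j4 → |·| = √(20²+4²) = √416 ≈ 20.396, ∠ = arctan(4/20) ≈ 11.31°
|L| = 1000 · 5.6569 / 20.396 ≈ 277.35
Gain = 20 log₁₀(277.35) ≈ 48.86 dB
∠L = 45.00° − 11.31° = 33.69°

At s = jω = j88:
zero (s+4): 4 + j88 → |·| = √(4²+88²) = √7760 ≈ 88.091, ∠ = arctan(88/4) ≈ 87.40°
pole (s+20): 20 + j88 → |·| = √(20²+88²) = √8144 ≈ 90.244, ∠ = arctan(88/20) ≈ 77.20°
|L| = 1000 · 88.091 / 90.244 ≈ 976.14
Gain = 20 log₁₀(976.14) ≈ 59.79 dB
∠L = 87.40° − 77.20° = 10.20°

ω = 4: 48.9 dB, 33.7°; ω = 88: 59.8 dB, 10.2°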